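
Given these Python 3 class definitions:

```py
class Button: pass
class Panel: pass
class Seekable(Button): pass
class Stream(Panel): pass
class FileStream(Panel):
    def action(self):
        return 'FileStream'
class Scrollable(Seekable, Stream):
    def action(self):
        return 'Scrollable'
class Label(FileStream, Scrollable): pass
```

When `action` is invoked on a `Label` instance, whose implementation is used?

L[Label] = Label + merge(L[FileStream], L[Scrollable], [FileStream Scrollable])
  take FileStream:  [FileStream Panel object] + [Scrollable Seekable Button Stream Panel object] + [FileStream Scrollable]
  take Scrollable:  [Panel object] + [Scrollable Seekable Button Stream Panel object] + [Scrollable]
  take Seekable:  [Panel object] + [Seekable Button Stream Panel object]
  take Button:  [Panel object] + [Button Stream Panel object]
  take Stream:  [Panel object] + [Stream Panel object]
  take Panel:  [Panel object] + [Panel object]
  take object:  [object] + [object]
MRO: Label FileStream Scrollable Seekable Button Stream Panel object
action is defined in: FileStream, Scrollable. First along the MRO is FileStream.

FileStream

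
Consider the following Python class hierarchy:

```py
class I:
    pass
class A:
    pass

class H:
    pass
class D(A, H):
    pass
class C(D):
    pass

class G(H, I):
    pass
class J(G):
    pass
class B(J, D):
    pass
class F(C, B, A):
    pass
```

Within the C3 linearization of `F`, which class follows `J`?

L[F] = F + merge(L[C], L[B], L[A], [C B A])
  take C:  [C D A H object] + [B J G D A H I object] + [A object] + [C B A]
  take B:  [D A H object] + [B J G D A H I object] + [A object] + [B A]
  take J:  [D A H object] + [J G D A H I object] + [A object] + [A]
  take G:  [D A H object] + [G D A H I object] + [A object] + [A]
  take D:  [D A H object] + [D A H I object] + [A object] + [A]
  take A:  [A H object] + [A H I object] + [A object] + [A]
  take H:  [H object] + [H I object] + [object]
  take I:  [object] + [I object] + [object]
  take object:  [object] + [object] + [object]
MRO: F C B J G D A H I object
J is at position 3; next is G.

G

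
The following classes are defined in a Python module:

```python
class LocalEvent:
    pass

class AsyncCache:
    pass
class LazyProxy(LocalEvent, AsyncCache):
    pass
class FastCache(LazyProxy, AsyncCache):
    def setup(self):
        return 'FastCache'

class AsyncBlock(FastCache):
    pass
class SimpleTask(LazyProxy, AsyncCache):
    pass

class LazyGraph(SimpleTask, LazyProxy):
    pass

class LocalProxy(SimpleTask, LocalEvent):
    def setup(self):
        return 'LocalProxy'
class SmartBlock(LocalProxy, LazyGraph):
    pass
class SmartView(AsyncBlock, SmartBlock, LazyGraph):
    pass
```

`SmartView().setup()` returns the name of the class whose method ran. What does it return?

L[SmartView] = SmartView + merge(L[AsyncBlock], L[SmartBlock], L[LazyGraph], [AsyncBlock SmartBlock LazyGraph])
  take AsyncBlock:  [AsyncBlock FastCache LazyProxy LocalEvent AsyncCache object] + [SmartBlock LocalProxy LazyGraph SimpleTask LazyProxy LocalEvent AsyncCache object] + [LazyGraph SimpleTask LazyProxy LocalEvent AsyncCache object] + [AsyncBlock SmartBlock LazyGraph]
  take FastCache:  [FastCache LazyProxy LocalEvent AsyncCache object] + [SmartBlock LocalProxy LazyGraph SimpleTask LazyProxy LocalEvent AsyncCache object] + [LazyGraph SimpleTask LazyProxy LocalEvent AsyncCache object] + [SmartBlock LazyGraph]
  take SmartBlock:  [LazyProxy LocalEvent AsyncCache object] + [SmartBlock LocalProxy LazyGraph SimpleTask LazyProxy LocalEvent AsyncCache object] + [LazyGraph SimpleTask LazyProxy LocalEvent AsyncCache object] + [SmartBlock LazyGraph]
  take LocalProxy:  [LazyProxy LocalEvent AsyncCache object] + [LocalProxy LazyGraph SimpleTask LazyProxy LocalEvent AsyncCache object] + [LazyGraph SimpleTask LazyProxy LocalEvent AsyncCache object] + [LazyGraph]
  take LazyGraph:  [LazyProxy LocalEvent AsyncCache object] + [LazyGraph SimpleTask LazyProxy LocalEvent AsyncCache object] + [LazyGraph SimpleTask LazyProxy LocalEvent AsyncCache object] + [LazyGraph]
  take SimpleTask:  [LazyProxy LocalEvent AsyncCache object] + [SimpleTask LazyProxy LocalEvent AsyncCache object] + [SimpleTask LazyProxy LocalEvent AsyncCache object]
  take LazyProxy:  [LazyProxy LocalEvent AsyncCache object] + [LazyProxy LocalEvent AsyncCache object] + [LazyProxy LocalEvent AsyncCache object]
  take LocalEvent:  [LocalEvent AsyncCache object] + [LocalEvent AsyncCache object] + [LocalEvent AsyncCache object]
  take AsyncCache:  [AsyncCache object] + [AsyncCache object] + [AsyncCache object]
  take object:  [object] + [object] + [object]
MRO: SmartView AsyncBlock FastCache SmartBlock LocalProxy LazyGraph SimpleTask LazyProxy LocalEvent AsyncCache object
setup is defined in: FastCache, LocalProxy. First along the MRO is FastCache.

FastCache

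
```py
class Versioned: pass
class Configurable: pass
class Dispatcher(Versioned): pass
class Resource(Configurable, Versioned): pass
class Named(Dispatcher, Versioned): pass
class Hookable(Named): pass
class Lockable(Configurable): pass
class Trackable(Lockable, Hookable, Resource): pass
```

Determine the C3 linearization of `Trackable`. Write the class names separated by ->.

L[Trackable] = Trackable + merge(L[Lockable], L[Hookable], L[Resource], [Lockable Hookable Resource])
  take Lockable:  [Lockable Configurable object] + [Hookable Named Dispatcher Versioned object] + [Resource Configurable Versioned object] + [Lockable Hookable Resource]
  take Hookable:  [Configurable object] + [Hookable Named Dispatcher Versioned object] + [Resource Configurable Versioned object] + [Hookable Resource]
  take Named:  [Configurable object] + [Named Dispatcher Versioned object] + [Resource Configurable Versioned object] + [Resource]
  take Dispatcher:  [Configurable object] + [Dispatcher Versioned object] + [Resource Configurable Versioned object] + [Resource]
  take Resource:  [Configurable object] + [Versioned object] + [Resource Configurable Versioned object] + [Resource]
  take Configurable:  [Configurable object] + [Versioned object] + [Configurable Versioned object]
  take Versioned:  [object] + [Versioned object] + [Versioned object]
  take object:  [object] + [object] + [object]

Trackable -> Lockable -> Hookable -> Named -> Dispatcher -> Resource -> Configurable -> Versioned -> object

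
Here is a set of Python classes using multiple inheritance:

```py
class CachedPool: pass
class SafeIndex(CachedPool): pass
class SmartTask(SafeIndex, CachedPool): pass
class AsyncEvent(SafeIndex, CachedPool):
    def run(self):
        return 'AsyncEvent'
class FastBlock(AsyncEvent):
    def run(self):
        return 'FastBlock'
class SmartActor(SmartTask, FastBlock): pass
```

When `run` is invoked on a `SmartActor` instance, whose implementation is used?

L[SmartActor] = SmartActor + merge(L[SmartTask], L[FastBlock], [SmartTask FastBlock])
  take SmartTask:  [SmartTask SafeIndex CachedPool object] + [FastBlock AsyncEvent SafeIndex CachedPool object] + [SmartTask FastBlock]
  take FastBlock:  [SafeIndex CachedPool object] + [FastBlock AsyncEvent SafeIndex CachedPool object] + [FastBlock]
  take AsyncEvent:  [SafeIndex CachedPool object] + [AsyncEvent SafeIndex CachedPool object]
  take SafeIndex:  [SafeIndex CachedPool object] + [SafeIndex CachedPool object]
  take CachedPool:  [CachedPool object] + [CachedPool object]
  take object:  [object] + [object]
MRO: SmartActor SmartTask FastBlock AsyncEvent SafeIndex CachedPool object
run is defined in: AsyncEvent, FastBlock. First along the MRO is FastBlock.

FastBlock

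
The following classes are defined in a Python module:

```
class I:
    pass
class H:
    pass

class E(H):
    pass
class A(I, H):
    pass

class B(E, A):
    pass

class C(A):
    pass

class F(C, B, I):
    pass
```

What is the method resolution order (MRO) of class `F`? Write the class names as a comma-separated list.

L[F] = F + merge(L[C], L[B], L[I], [C B I])
  take C:  [C A I H object] + [B E A I H object] + [I object] + [C B I]
  take B:  [A I H object] + [B E A I H object] + [I object] + [B I]
  take E:  [A I H object] + [E A I H object] + [I object] + [I]
  take A:  [A I H object] + [A I H object] + [I object] + [I]
  take I:  [I H object] + [I H object] + [I object] + [I]
  take H:  [H object] + [H object] + [object]
  take object:  [object] + [object] + [object]

F, C, B, E, A, I, H, object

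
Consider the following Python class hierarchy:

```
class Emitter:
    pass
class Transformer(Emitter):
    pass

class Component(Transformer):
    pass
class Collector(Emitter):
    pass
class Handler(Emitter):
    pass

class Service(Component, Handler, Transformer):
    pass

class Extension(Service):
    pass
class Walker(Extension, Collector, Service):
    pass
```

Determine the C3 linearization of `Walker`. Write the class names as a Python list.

[Walker, Extension, Collector, Service, Component, Handler, Transformer, Emitter, object]

L[Walker] = Walker + merge(L[Extension], L[Collector], L[Service], [Extension Collector Service])
  take Extension:  [Extension Service Component Handler Transformer Emitter object] + [Collector Emitter object] + [Service Component Handler Transformer Emitter object] + [Extension Collector Service]
  take Collector:  [Service Component Handler Transformer Emitter object] + [Collector Emitter object] + [Service Component Handler Transformer Emitter object] + [Collector Service]
  take Service:  [Service Component Handler Transformer Emitter object] + [Emitter object] + [Service Component Handler Transformer Emitter object] + [Service]
  take Component:  [Component Handler Transformer Emitter object] + [Emitter object] + [Component Handler Transformer Emitter object]
  take Handler:  [Handler Transformer Emitter object] + [Emitter object] + [Handler Transformer Emitter object]
  take Transformer:  [Transformer Emitter object] + [Emitter object] + [Transformer Emitter object]
  take Emitter:  [Emitter object] + [Emitter object] + [Emitter object]
  take object:  [object] + [object] + [object]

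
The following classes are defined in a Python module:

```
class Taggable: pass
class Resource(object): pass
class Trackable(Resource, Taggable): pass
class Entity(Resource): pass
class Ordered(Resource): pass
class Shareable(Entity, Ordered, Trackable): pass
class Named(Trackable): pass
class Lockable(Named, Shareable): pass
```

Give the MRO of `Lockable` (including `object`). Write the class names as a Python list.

L[Lockable] = Lockable + merge(L[Named], L[Shareable], [Named Shareable])
  take Named:  [Named Trackable Resource Taggable object] + [Shareable Entity Ordered Trackable Resource Taggable object] + [Named Shareable]
  take Shareable:  [Trackable Resource Taggable object] + [Shareable Entity Ordered Trackable Resource Taggable object] + [Shareable]
  take Entity:  [Trackable Resource Taggable object] + [Entity Ordered Trackable Resource Taggable object]
  take Ordered:  [Trackable Resource Taggable object] + [Ordered Trackable Resource Taggable object]
  take Trackable:  [Trackable Resource Taggable object] + [Trackable Resource Taggable object]
  take Resource:  [Resource Taggable object] + [Resource Taggable object]
  take Taggable:  [Taggable object] + [Taggable object]
  take object:  [object] + [object]

[Lockable, Named, Shareable, Entity, Ordered, Trackable, Resource, Taggable, object]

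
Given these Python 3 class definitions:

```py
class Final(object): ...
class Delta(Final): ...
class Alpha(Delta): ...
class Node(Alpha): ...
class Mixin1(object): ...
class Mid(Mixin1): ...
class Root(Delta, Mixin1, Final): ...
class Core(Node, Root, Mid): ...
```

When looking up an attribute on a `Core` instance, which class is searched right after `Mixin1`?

Final

L[Core] = Core + merge(L[Node], L[Root], L[Mid], [Node Root Mid])
  take Node:  [Node Alpha Delta Final object] + [Root Delta Mixin1 Final object] + [Mid Mixin1 object] + [Node Root Mid]
  take Alpha:  [Alpha Delta Final object] + [Root Delta Mixin1 Final object] + [Mid Mixin1 object] + [Root Mid]
  take Root:  [Delta Final object] + [Root Delta Mixin1 Final object] + [Mid Mixin1 object] + [Root Mid]
  take Delta:  [Delta Final object] + [Delta Mixin1 Final object] + [Mid Mixin1 object] + [Mid]
  take Mid:  [Final object] + [Mixin1 Final object] + [Mid Mixin1 object] + [Mid]
  take Mixin1:  [Final object] + [Mixin1 Final object] + [Mixin1 object]
  take Final:  [Final object] + [Final object] + [object]
  take object:  [object] + [object] + [object]
MRO: Core Node Alpha Root Delta Mid Mixin1 Final object
Mixin1 is at position 6; next is Final.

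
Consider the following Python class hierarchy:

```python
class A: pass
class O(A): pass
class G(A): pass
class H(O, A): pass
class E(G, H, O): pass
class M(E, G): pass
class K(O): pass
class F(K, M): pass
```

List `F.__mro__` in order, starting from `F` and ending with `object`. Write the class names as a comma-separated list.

L[F] = F + merge(L[K], L[M], [K M])
  take K:  [K O A object] + [M E G H O A object] + [K M]
  take M:  [O A object] + [M E G H O A object] + [M]
  take E:  [O A object] + [E G H O A object]
  take G:  [O A object] + [G H O A object]
  take H:  [O A object] + [H O A object]
  take O:  [O A object] + [O A object]
  take A:  [A object] + [A object]
  take object:  [object] + [object]

F, K, M, E, G, H, O, A, object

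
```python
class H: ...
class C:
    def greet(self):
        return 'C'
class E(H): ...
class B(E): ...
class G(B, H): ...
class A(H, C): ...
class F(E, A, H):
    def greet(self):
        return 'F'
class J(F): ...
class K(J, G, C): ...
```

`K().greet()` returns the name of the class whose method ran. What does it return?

F

L[K] = K + merge(L[J], L[G], L[C], [J G C])
  take J:  [J F E A H C object] + [G B E H object] + [C object] + [J G C]
  take F:  [F E A H C object] + [G B E H object] + [C object] + [G C]
  take G:  [E A H C object] + [G B E H object] + [C object] + [G C]
  take B:  [E A H C object] + [B E H object] + [C object] + [C]
  take E:  [E A H C object] + [E H object] + [C object] + [C]
  take A:  [A H C object] + [H object] + [C object] + [C]
  take H:  [H C object] + [H object] + [C object] + [C]
  take C:  [C object] + [object] + [C object] + [C]
  take object:  [object] + [object] + [object]
MRO: K J F G B E A H C object
greet is defined in: C, F. First along the MRO is F.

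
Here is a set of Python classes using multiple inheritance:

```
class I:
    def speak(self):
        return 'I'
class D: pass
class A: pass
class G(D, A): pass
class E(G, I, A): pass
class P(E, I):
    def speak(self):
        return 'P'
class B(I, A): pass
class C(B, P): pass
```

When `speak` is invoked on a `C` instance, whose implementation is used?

P

L[C] = C + merge(L[B], L[P], [B P])
  take B:  [B I A object] + [P E G D I A object] + [B P]
  take P:  [I A object] + [P E G D I A object] + [P]
  take E:  [I A object] + [E G D I A object]
  take G:  [I A object] + [G D I A object]
  take D:  [I A object] + [D I A object]
  take I:  [I A object] + [I A object]
  take A:  [A object] + [A object]
  take object:  [object] + [object]
MRO: C B P E G D I A object
speak is defined in: I, P. First along the MRO is P.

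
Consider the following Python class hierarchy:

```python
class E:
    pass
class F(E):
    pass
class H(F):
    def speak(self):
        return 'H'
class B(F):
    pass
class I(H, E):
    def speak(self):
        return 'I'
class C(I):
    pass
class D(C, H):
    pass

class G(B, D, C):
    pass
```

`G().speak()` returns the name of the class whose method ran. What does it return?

I

L[G] = G + merge(L[B], L[D], L[C], [B D C])
  take B:  [B F E object] + [D C I H F E object] + [C I H F E object] + [B D C]
  take D:  [F E object] + [D C I H F E object] + [C I H F E object] + [D C]
  take C:  [F E object] + [C I H F E object] + [C I H F E object] + [C]
  take I:  [F E object] + [I H F E object] + [I H F E object]
  take H:  [F E object] + [H F E object] + [H F E object]
  take F:  [F E object] + [F E object] + [F E object]
  take E:  [E object] + [E object] + [E object]
  take object:  [object] + [object] + [object]
MRO: G B D C I H F E object
speak is defined in: H, I. First along the MRO is I.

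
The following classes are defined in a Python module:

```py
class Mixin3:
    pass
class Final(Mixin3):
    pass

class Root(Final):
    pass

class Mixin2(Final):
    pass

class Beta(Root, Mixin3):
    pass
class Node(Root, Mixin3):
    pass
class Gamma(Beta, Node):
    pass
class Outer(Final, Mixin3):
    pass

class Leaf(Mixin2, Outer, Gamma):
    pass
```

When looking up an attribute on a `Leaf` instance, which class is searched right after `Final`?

Mixin3

L[Leaf] = Leaf + merge(L[Mixin2], L[Outer], L[Gamma], [Mixin2 Outer Gamma])
  take Mixin2:  [Mixin2 Final Mixin3 object] + [Outer Final Mixin3 object] + [Gamma Beta Node Root Final Mixin3 object] + [Mixin2 Outer Gamma]
  take Outer:  [Final Mixin3 object] + [Outer Final Mixin3 object] + [Gamma Beta Node Root Final Mixin3 object] + [Outer Gamma]
  take Gamma:  [Final Mixin3 object] + [Final Mixin3 object] + [Gamma Beta Node Root Final Mixin3 object] + [Gamma]
  take Beta:  [Final Mixin3 object] + [Final Mixin3 object] + [Beta Node Root Final Mixin3 object]
  take Node:  [Final Mixin3 object] + [Final Mixin3 object] + [Node Root Final Mixin3 object]
  take Root:  [Final Mixin3 object] + [Final Mixin3 object] + [Root Final Mixin3 object]
  take Final:  [Final Mixin3 object] + [Final Mixin3 object] + [Final Mixin3 object]
  take Mixin3:  [Mixin3 object] + [Mixin3 object] + [Mixin3 object]
  take object:  [object] + [object] + [object]
MRO: Leaf Mixin2 Outer Gamma Beta Node Root Final Mixin3 object
Final is at position 7; next is Mixin3.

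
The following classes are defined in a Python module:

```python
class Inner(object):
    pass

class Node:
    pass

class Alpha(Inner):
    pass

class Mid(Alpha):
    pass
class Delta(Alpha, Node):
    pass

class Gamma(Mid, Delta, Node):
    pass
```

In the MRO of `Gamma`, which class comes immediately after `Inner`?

Node

L[Gamma] = Gamma + merge(L[Mid], L[Delta], L[Node], [Mid Delta Node])
  take Mid:  [Mid Alpha Inner object] + [Delta Alpha Inner Node object] + [Node object] + [Mid Delta Node]
  take Delta:  [Alpha Inner object] + [Delta Alpha Inner Node object] + [Node object] + [Delta Node]
  take Alpha:  [Alpha Inner object] + [Alpha Inner Node object] + [Node object] + [Node]
  take Inner:  [Inner object] + [Inner Node object] + [Node object] + [Node]
  take Node:  [object] + [Node object] + [Node object] + [Node]
  take object:  [object] + [object] + [object]
MRO: Gamma Mid Delta Alpha Inner Node object
Inner is at position 4; next is Node.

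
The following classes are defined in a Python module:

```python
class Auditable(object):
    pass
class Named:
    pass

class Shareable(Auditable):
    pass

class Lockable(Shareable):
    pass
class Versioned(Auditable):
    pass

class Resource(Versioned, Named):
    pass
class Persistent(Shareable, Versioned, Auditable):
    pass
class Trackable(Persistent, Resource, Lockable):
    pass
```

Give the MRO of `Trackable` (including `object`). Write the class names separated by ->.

Trackable -> Persistent -> Resource -> Lockable -> Shareable -> Versioned -> Auditable -> Named -> object

L[Trackable] = Trackable + merge(L[Persistent], L[Resource], L[Lockable], [Persistent Resource Lockable])
  take Persistent:  [Persistent Shareable Versioned Auditable object] + [Resource Versioned Auditable Named object] + [Lockable Shareable Auditable object] + [Persistent Resource Lockable]
  take Resource:  [Shareable Versioned Auditable object] + [Resource Versioned Auditable Named object] + [Lockable Shareable Auditable object] + [Resource Lockable]
  take Lockable:  [Shareable Versioned Auditable object] + [Versioned Auditable Named object] + [Lockable Shareable Auditable object] + [Lockable]
  take Shareable:  [Shareable Versioned Auditable object] + [Versioned Auditable Named object] + [Shareable Auditable object]
  take Versioned:  [Versioned Auditable object] + [Versioned Auditable Named object] + [Auditable object]
  take Auditable:  [Auditable object] + [Auditable Named object] + [Auditable object]
  take Named:  [object] + [Named object] + [object]
  take object:  [object] + [object] + [object]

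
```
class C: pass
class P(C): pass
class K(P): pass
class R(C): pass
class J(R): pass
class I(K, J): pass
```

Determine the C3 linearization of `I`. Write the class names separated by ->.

I -> K -> P -> J -> R -> C -> object

L[I] = I + merge(L[K], L[J], [K J])
  take K:  [K P C object] + [J R C object] + [K J]
  take P:  [P C object] + [J R C object] + [J]
  take J:  [C object] + [J R C object] + [J]
  take R:  [C object] + [R C object]
  take C:  [C object] + [C object]
  take object:  [object] + [object]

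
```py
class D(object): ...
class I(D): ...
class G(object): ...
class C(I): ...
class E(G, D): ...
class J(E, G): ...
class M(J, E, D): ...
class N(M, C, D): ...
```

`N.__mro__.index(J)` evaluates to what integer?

2

L[N] = N + merge(L[M], L[C], L[D], [M C D])
  take M:  [M J E G D object] + [C I D object] + [D object] + [M C D]
  take J:  [J E G D object] + [C I D object] + [D object] + [C D]
  take E:  [E G D object] + [C I D object] + [D object] + [C D]
  take G:  [G D object] + [C I D object] + [D object] + [C D]
  take C:  [D object] + [C I D object] + [D object] + [C D]
  take I:  [D object] + [I D object] + [D object] + [D]
  take D:  [D object] + [D object] + [D object] + [D]
  take object:  [object] + [object] + [object]
MRO: N M J E G C I D object
J sits at index 2.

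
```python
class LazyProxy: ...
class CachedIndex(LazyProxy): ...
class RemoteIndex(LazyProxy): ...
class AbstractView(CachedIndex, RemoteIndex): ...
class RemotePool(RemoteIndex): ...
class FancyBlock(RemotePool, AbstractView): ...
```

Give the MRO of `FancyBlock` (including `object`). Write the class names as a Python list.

L[FancyBlock] = FancyBlock + merge(L[RemotePool], L[AbstractView], [RemotePool AbstractView])
  take RemotePool:  [RemotePool RemoteIndex LazyProxy object] + [AbstractView CachedIndex RemoteIndex LazyProxy object] + [RemotePool AbstractView]
  take AbstractView:  [RemoteIndex LazyProxy object] + [AbstractView CachedIndex RemoteIndex LazyProxy object] + [AbstractView]
  take CachedIndex:  [RemoteIndex LazyProxy object] + [CachedIndex RemoteIndex LazyProxy object]
  take RemoteIndex:  [RemoteIndex LazyProxy object] + [RemoteIndex LazyProxy object]
  take LazyProxy:  [LazyProxy object] + [LazyProxy object]
  take object:  [object] + [object]

[FancyBlock, RemotePool, AbstractView, CachedIndex, RemoteIndex, LazyProxy, object]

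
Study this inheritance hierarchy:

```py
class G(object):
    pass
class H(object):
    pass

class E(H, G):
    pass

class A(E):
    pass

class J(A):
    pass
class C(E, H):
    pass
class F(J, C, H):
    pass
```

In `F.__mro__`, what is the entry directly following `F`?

J

L[F] = F + merge(L[J], L[C], L[H], [J C H])
  take J:  [J A E H G object] + [C E H G object] + [H object] + [J C H]
  take A:  [A E H G object] + [C E H G object] + [H object] + [C H]
  take C:  [E H G object] + [C E H G object] + [H object] + [C H]
  take E:  [E H G object] + [E H G object] + [H object] + [H]
  take H:  [H G object] + [H G object] + [H object] + [H]
  take G:  [G object] + [G object] + [object]
  take object:  [object] + [object] + [object]
MRO: F J A C E H G object
F is at position 0; next is J.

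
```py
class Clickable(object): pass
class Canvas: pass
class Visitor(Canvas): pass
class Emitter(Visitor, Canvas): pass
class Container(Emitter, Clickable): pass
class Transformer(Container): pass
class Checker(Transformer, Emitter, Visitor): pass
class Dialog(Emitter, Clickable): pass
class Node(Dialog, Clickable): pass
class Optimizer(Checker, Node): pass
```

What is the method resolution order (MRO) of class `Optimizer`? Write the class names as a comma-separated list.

Optimizer, Checker, Transformer, Container, Node, Dialog, Emitter, Visitor, Canvas, Clickable, object

L[Optimizer] = Optimizer + merge(L[Checker], L[Node], [Checker Node])
  take Checker:  [Checker Transformer Container Emitter Visitor Canvas Clickable object] + [Node Dialog Emitter Visitor Canvas Clickable object] + [Checker Node]
  take Transformer:  [Transformer Container Emitter Visitor Canvas Clickable object] + [Node Dialog Emitter Visitor Canvas Clickable object] + [Node]
  take Container:  [Container Emitter Visitor Canvas Clickable object] + [Node Dialog Emitter Visitor Canvas Clickable object] + [Node]
  take Node:  [Emitter Visitor Canvas Clickable object] + [Node Dialog Emitter Visitor Canvas Clickable object] + [Node]
  take Dialog:  [Emitter Visitor Canvas Clickable object] + [Dialog Emitter Visitor Canvas Clickable object]
  take Emitter:  [Emitter Visitor Canvas Clickable object] + [Emitter Visitor Canvas Clickable object]
  take Visitor:  [Visitor Canvas Clickable object] + [Visitor Canvas Clickable object]
  take Canvas:  [Canvas Clickable object] + [Canvas Clickable object]
  take Clickable:  [Clickable object] + [Clickable object]
  take object:  [object] + [object]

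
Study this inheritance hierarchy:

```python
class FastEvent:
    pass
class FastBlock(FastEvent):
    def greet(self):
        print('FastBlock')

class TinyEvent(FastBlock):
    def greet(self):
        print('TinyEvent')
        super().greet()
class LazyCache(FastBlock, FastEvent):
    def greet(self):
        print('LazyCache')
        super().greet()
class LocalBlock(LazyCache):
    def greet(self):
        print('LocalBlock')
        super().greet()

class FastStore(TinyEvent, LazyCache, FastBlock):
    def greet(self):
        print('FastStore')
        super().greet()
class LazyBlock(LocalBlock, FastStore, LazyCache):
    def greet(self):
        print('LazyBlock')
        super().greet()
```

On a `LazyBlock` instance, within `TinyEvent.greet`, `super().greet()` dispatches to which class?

L[LazyBlock] = LazyBlock + merge(L[LocalBlock], L[FastStore], L[LazyCache], [LocalBlock FastStore LazyCache])
  take LocalBlock:  [LocalBlock LazyCache FastBlock FastEvent object] + [FastStore TinyEvent LazyCache FastBlock FastEvent object] + [LazyCache FastBlock FastEvent object] + [LocalBlock FastStore LazyCache]
  take FastStore:  [LazyCache FastBlock FastEvent object] + [FastStore TinyEvent LazyCache FastBlock FastEvent object] + [LazyCache FastBlock FastEvent object] + [FastStore LazyCache]
  take TinyEvent:  [LazyCache FastBlock FastEvent object] + [TinyEvent LazyCache FastBlock FastEvent object] + [LazyCache FastBlock FastEvent object] + [LazyCache]
  take LazyCache:  [LazyCache FastBlock FastEvent object] + [LazyCache FastBlock FastEvent object] + [LazyCache FastBlock FastEvent object] + [LazyCache]
  take FastBlock:  [FastBlock FastEvent object] + [FastBlock FastEvent object] + [FastBlock FastEvent object]
  take FastEvent:  [FastEvent object] + [FastEvent object] + [FastEvent object]
  take object:  [object] + [object] + [object]
MRO: LazyBlock LocalBlock FastStore TinyEvent LazyCache FastBlock FastEvent object
super() in TinyEvent.greet on a LazyBlock instance goes to the class after TinyEvent in LazyBlock's MRO: LazyCache.

LazyCache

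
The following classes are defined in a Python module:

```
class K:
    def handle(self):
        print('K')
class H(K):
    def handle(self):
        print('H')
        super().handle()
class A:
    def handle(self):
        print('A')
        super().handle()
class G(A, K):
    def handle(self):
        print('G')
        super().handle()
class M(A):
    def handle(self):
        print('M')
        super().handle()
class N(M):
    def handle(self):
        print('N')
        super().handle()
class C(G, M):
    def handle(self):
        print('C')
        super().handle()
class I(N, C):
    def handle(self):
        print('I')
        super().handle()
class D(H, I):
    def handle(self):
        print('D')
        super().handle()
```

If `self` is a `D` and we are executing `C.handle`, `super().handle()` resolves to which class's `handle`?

G

L[D] = D + merge(L[H], L[I], [H I])
  take H:  [H K object] + [I N C G M A K object] + [H I]
  take I:  [K object] + [I N C G M A K object] + [I]
  take N:  [K object] + [N C G M A K object]
  take C:  [K object] + [C G M A K object]
  take G:  [K object] + [G M A K object]
  take M:  [K object] + [M A K object]
  take A:  [K object] + [A K object]
  take K:  [K object] + [K object]
  take object:  [object] + [object]
MRO: D H I N C G M A K object
super() in C.handle on a D instance goes to the class after C in D's MRO: G.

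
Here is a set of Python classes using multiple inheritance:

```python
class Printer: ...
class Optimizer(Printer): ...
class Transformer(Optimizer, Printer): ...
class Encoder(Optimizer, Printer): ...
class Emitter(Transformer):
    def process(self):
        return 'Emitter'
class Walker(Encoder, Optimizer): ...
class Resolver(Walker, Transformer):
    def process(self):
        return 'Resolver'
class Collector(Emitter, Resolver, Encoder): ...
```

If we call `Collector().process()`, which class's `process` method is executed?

Emitter

L[Collector] = Collector + merge(L[Emitter], L[Resolver], L[Encoder], [Emitter Resolver Encoder])
  take Emitter:  [Emitter Transformer Optimizer Printer object] + [Resolver Walker Encoder Transformer Optimizer Printer object] + [Encoder Optimizer Printer object] + [Emitter Resolver Encoder]
  take Resolver:  [Transformer Optimizer Printer object] + [Resolver Walker Encoder Transformer Optimizer Printer object] + [Encoder Optimizer Printer object] + [Resolver Encoder]
  take Walker:  [Transformer Optimizer Printer object] + [Walker Encoder Transformer Optimizer Printer object] + [Encoder Optimizer Printer object] + [Encoder]
  take Encoder:  [Transformer Optimizer Printer object] + [Encoder Transformer Optimizer Printer object] + [Encoder Optimizer Printer object] + [Encoder]
  take Transformer:  [Transformer Optimizer Printer object] + [Transformer Optimizer Printer object] + [Optimizer Printer object]
  take Optimizer:  [Optimizer Printer object] + [Optimizer Printer object] + [Optimizer Printer object]
  take Printer:  [Printer object] + [Printer object] + [Printer object]
  take object:  [object] + [object] + [object]
MRO: Collector Emitter Resolver Walker Encoder Transformer Optimizer Printer object
process is defined in: Emitter, Resolver. First along the MRO is Emitter.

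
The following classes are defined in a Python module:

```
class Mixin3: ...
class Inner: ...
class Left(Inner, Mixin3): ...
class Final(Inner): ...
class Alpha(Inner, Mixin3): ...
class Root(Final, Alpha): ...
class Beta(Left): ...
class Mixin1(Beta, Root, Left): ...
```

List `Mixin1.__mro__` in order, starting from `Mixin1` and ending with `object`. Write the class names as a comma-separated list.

L[Mixin1] = Mixin1 + merge(L[Beta], L[Root], L[Left], [Beta Root Left])
  take Beta:  [Beta Left Inner Mixin3 object] + [Root Final Alpha Inner Mixin3 object] + [Left Inner Mixin3 object] + [Beta Root Left]
  take Root:  [Left Inner Mixin3 object] + [Root Final Alpha Inner Mixin3 object] + [Left Inner Mixin3 object] + [Root Left]
  take Left:  [Left Inner Mixin3 object] + [Final Alpha Inner Mixin3 object] + [Left Inner Mixin3 object] + [Left]
  take Final:  [Inner Mixin3 object] + [Final Alpha Inner Mixin3 object] + [Inner Mixin3 object]
  take Alpha:  [Inner Mixin3 object] + [Alpha Inner Mixin3 object] + [Inner Mixin3 object]
  take Inner:  [Inner Mixin3 object] + [Inner Mixin3 object] + [Inner Mixin3 object]
  take Mixin3:  [Mixin3 object] + [Mixin3 object] + [Mixin3 object]
  take object:  [object] + [object] + [object]

Mixin1, Beta, Root, Left, Final, Alpha, Inner, Mixin3, object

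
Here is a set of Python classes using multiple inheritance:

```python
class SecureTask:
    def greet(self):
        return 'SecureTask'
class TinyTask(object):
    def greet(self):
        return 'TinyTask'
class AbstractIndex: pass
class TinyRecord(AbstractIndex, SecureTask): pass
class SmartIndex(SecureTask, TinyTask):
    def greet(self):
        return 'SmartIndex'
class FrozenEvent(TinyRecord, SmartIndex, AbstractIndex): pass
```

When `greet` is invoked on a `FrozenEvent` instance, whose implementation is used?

L[FrozenEvent] = FrozenEvent + merge(L[TinyRecord], L[SmartIndex], L[AbstractIndex], [TinyRecord SmartIndex AbstractIndex])
  take TinyRecord:  [TinyRecord AbstractIndex SecureTask object] + [SmartIndex SecureTask TinyTask object] + [AbstractIndex object] + [TinyRecord SmartIndex AbstractIndex]
  take SmartIndex:  [AbstractIndex SecureTask object] + [SmartIndex SecureTask TinyTask object] + [AbstractIndex object] + [SmartIndex AbstractIndex]
  take AbstractIndex:  [AbstractIndex SecureTask object] + [SecureTask TinyTask object] + [AbstractIndex object] + [AbstractIndex]
  take SecureTask:  [SecureTask object] + [SecureTask TinyTask object] + [object]
  take TinyTask:  [object] + [TinyTask object] + [object]
  take object:  [object] + [object] + [object]
MRO: FrozenEvent TinyRecord SmartIndex AbstractIndex SecureTask TinyTask object
greet is defined in: SecureTask, SmartIndex, TinyTask. First along the MRO is SmartIndex.

SmartIndex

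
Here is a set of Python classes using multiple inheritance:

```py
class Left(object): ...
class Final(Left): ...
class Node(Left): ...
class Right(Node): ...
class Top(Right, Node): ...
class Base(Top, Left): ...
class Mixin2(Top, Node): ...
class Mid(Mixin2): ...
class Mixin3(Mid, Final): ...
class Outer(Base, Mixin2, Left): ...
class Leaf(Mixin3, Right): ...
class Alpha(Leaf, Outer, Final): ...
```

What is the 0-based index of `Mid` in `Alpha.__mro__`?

L[Alpha] = Alpha + merge(L[Leaf], L[Outer], L[Final], [Leaf Outer Final])
  take Leaf:  [Leaf Mixin3 Mid Mixin2 Top Right Node Final Left object] + [Outer Base Mixin2 Top Right Node Left object] + [Final Left object] + [Leaf Outer Final]
  take Mixin3:  [Mixin3 Mid Mixin2 Top Right Node Final Left object] + [Outer Base Mixin2 Top Right Node Left object] + [Final Left object] + [Outer Final]
  take Mid:  [Mid Mixin2 Top Right Node Final Left object] + [Outer Base Mixin2 Top Right Node Left object] + [Final Left object] + [Outer Final]
  take Outer:  [Mixin2 Top Right Node Final Left object] + [Outer Base Mixin2 Top Right Node Left object] + [Final Left object] + [Outer Final]
  take Base:  [Mixin2 Top Right Node Final Left object] + [Base Mixin2 Top Right Node Left object] + [Final Left object] + [Final]
  take Mixin2:  [Mixin2 Top Right Node Final Left object] + [Mixin2 Top Right Node Left object] + [Final Left object] + [Final]
  take Top:  [Top Right Node Final Left object] + [Top Right Node Left object] + [Final Left object] + [Final]
  take Right:  [Right Node Final Left object] + [Right Node Left object] + [Final Left object] + [Final]
  take Node:  [Node Final Left object] + [Node Left object] + [Final Left object] + [Final]
  take Final:  [Final Left object] + [Left object] + [Final Left object] + [Final]
  take Left:  [Left object] + [Left object] + [Left object]
  take object:  [object] + [object] + [object]
MRO: Alpha Leaf Mixin3 Mid Outer Base Mixin2 Top Right Node Final Left object
Mid sits at index 3.

3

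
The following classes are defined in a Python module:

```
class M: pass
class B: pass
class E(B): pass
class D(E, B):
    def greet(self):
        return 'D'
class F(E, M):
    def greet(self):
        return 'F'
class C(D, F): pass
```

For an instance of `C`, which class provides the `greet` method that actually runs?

D

L[C] = C + merge(L[D], L[F], [D F])
  take D:  [D E B object] + [F E B M object] + [D F]
  take F:  [E B object] + [F E B M object] + [F]
  take E:  [E B object] + [E B M object]
  take B:  [B object] + [B M object]
  take M:  [object] + [M object]
  take object:  [object] + [object]
MRO: C D F E B M object
greet is defined in: D, F. First along the MRO is D.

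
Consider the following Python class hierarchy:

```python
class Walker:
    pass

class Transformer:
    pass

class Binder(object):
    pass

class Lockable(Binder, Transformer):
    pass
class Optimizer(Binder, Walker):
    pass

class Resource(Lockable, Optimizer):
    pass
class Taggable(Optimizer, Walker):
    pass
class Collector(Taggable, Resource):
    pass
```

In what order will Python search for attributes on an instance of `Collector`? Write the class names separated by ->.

L[Collector] = Collector + merge(L[Taggable], L[Resource], [Taggable Resource])
  take Taggable:  [Taggable Optimizer Binder Walker object] + [Resource Lockable Optimizer Binder Transformer Walker object] + [Taggable Resource]
  take Resource:  [Optimizer Binder Walker object] + [Resource Lockable Optimizer Binder Transformer Walker object] + [Resource]
  take Lockable:  [Optimizer Binder Walker object] + [Lockable Optimizer Binder Transformer Walker object]
  take Optimizer:  [Optimizer Binder Walker object] + [Optimizer Binder Transformer Walker object]
  take Binder:  [Binder Walker object] + [Binder Transformer Walker object]
  take Transformer:  [Walker object] + [Transformer Walker object]
  take Walker:  [Walker object] + [Walker object]
  take object:  [object] + [object]

Collector -> Taggable -> Resource -> Lockable -> Optimizer -> Binder -> Transformer -> Walker -> object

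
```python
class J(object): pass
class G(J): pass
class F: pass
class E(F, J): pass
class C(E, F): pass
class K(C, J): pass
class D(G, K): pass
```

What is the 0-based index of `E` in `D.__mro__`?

L[D] = D + merge(L[G], L[K], [G K])
  take G:  [G J object] + [K C E F J object] + [G K]
  take K:  [J object] + [K C E F J object] + [K]
  take C:  [J object] + [C E F J object]
  take E:  [J object] + [E F J object]
  take F:  [J object] + [F J object]
  take J:  [J object] + [J object]
  take object:  [object] + [object]
MRO: D G K C E F J object
E sits at index 4.

4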